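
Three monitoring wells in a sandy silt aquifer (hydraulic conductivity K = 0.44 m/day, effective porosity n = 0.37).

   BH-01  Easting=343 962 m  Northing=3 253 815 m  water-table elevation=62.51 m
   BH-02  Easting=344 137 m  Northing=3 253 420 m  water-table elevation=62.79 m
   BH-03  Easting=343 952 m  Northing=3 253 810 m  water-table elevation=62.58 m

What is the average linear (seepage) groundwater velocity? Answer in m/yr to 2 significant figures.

2.7 m/yr

Taking BH-01 as reference: BH-02−BH-01 = (175, -395, +0.28); BH-03−BH-01 = (-10, -5, +0.07).
Determinant of the coordinate differences = 175·(-5) − (-10)·(-395) = -4825.
∂h/∂x = [(+0.28)·(-5) − (+0.07)·(-395)] / -4825 = -0.005440
∂h/∂y = [175·(+0.07) − (-10)·(+0.28)] / -4825 = -0.003119
|∇h| = √(-0.005440² + -0.003119²) = 0.006271
Seepage velocity v = K·i/n = 0.44 × 0.006271 / 0.37 = 0.007457 m/day = 2.724 m/yr.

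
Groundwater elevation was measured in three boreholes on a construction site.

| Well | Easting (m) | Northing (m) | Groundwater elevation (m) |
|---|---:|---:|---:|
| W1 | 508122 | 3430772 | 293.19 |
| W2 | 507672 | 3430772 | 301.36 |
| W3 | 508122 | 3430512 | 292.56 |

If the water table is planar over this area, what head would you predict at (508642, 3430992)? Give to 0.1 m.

284.3 m

∂h/∂x = (301.36 − 293.19) / (507672 − 508122) = -0.01816
∂h/∂y = (292.56 − 293.19) / (3430512 − 3430772) = +0.002423
h(508642, 3430992) = 293.19 + (-0.01816)·(520) + (+0.002423)·(220) = 293.19 -9.441 +0.533 = 284.282 m.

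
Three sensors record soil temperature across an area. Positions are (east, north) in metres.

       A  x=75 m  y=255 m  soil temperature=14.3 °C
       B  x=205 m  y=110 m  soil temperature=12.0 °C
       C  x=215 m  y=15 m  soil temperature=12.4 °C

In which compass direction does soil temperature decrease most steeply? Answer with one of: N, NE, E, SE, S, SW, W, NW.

E

Differences from A: to B (Δx, Δy, Δh) = (130, -145, -2.3); to C = (140, -240, -1.9).
Determinant of the coordinate differences = 130·(-240) − 140·(-145) = -10900.
∂T/∂x = [(-2.3)·(-240) − (-1.9)·(-145)] / -10900 = -0.02537
∂T/∂y = [130·(-1.9) − 140·(-2.3)] / -10900 = -0.006881
Steepest decrease is along −∇f = (+0.02537 E, +0.006881 N) → east.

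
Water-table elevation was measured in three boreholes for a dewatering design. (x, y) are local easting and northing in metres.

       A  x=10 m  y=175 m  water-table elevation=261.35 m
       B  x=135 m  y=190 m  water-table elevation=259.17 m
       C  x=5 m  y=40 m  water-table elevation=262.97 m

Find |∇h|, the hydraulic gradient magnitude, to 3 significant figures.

0.0197

Taking A as reference: B−A = (125, 15, -2.18); C−A = (-5, -135, +1.62).
Solve a·Δx + b·Δy = Δh: det = 125·(-135) − (-5)·15 = -16800.
∂h/∂x = [(-2.18)·(-135) − (+1.62)·15] / -16800 = -0.01607
∂h/∂y = [125·(+1.62) − (-5)·(-2.18)] / -16800 = -0.01140
|∇h| = √(-0.01607² + -0.01140²) = 0.0197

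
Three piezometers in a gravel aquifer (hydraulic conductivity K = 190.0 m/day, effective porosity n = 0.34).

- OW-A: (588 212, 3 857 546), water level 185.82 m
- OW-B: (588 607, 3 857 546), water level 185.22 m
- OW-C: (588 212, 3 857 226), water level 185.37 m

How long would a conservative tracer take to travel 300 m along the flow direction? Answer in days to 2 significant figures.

∂h/∂x = (185.22 − 185.82) / (588607 − 588212) = -0.001519
∂h/∂y = (185.37 − 185.82) / (3857226 − 3857546) = +0.001406
|∇h| = √(-0.001519² + 0.001406²) = 0.00207
Seepage velocity v = K·i/n = 190.0 × 0.00207 / 0.34 = 1.157 m/day.
t = 300 / 1.157 = 259.3 days.

260 days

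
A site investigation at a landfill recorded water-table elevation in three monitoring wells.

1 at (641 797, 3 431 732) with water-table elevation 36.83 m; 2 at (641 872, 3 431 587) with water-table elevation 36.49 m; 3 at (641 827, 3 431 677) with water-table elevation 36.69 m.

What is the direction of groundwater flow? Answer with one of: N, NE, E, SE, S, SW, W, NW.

Taking 1 as reference: 2−1 = (75, -145, -0.34); 3−1 = (30, -55, -0.14).
Determinant of the coordinate differences = 75·(-55) − 30·(-145) = 225.
∂h/∂x = [(-0.34)·(-55) − (-0.14)·(-145)] / 225 = -0.007111
∂h/∂y = [75·(-0.14) − 30·(-0.34)] / 225 = -0.001333
Flow = −∇h = (+0.007111 east, +0.001333 north), which points east.

E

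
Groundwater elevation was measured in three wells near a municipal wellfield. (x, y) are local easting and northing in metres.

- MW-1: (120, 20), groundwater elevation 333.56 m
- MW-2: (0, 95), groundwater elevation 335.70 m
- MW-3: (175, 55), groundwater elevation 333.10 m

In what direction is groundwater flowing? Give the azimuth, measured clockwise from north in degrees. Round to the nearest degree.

120°

With h = a·x + b·y + c and MW-1 as origin, the differences give:
  (-120)·a + 75·b = +2.14
  55·a + 35·b = -0.46
Eliminate b (×35 and ×75, subtract): -8325·a = 109.400 → a = ∂h/∂x = -0.01314
Back-substitute: b = ∂h/∂y = +0.007508.
Flow direction (−∇h) has components (+0.01314 E, -0.007508 N).
Azimuth = atan2(E, N) = atan2(+0.01314, -0.007508) = 119.7° ≈ 120°.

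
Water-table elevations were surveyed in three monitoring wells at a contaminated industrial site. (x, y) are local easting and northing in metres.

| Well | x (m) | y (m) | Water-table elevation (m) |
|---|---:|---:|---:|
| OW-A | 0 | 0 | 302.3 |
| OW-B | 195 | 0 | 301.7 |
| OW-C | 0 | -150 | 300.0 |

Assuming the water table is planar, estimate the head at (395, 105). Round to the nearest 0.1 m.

∂h/∂x = (301.7 − 302.3) / (195 − 0) = -0.003077
∂h/∂y = (300.0 − 302.3) / (-150 − 0) = +0.01533
h(395, 105) = 302.3 + (-0.003077)·(395) + (+0.01533)·(105) = 302.3 -1.215 +1.610 = 302.695 m.

302.7 m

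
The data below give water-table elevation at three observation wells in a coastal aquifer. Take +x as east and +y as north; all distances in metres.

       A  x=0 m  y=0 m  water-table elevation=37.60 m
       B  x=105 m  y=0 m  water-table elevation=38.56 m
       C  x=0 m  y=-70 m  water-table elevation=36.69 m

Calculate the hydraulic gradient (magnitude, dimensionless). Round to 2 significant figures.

0.016

∂h/∂x = (38.56 − 37.60) / (105 − 0) = +0.009143
∂h/∂y = (36.69 − 37.60) / (-70 − 0) = +0.01300
|∇h| = √(0.009143² + 0.01300²) = 0.01589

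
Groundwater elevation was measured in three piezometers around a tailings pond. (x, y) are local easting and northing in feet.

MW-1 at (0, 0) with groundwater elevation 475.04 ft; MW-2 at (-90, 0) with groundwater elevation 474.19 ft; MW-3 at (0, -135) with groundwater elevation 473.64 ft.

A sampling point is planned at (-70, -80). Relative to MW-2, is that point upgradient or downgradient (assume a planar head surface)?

downgradient

∂h/∂x = (474.19 − 475.04) / (-90 − 0) = +0.009444
∂h/∂y = (473.64 − 475.04) / (-135 − 0) = +0.01037
Head at (-70, -80) = 475.04 + (+0.009444)·(-70) + (+0.01037)·(-80) = 473.55 ft.
That is lower than the 474.19 ft at MW-2, so the point is downgradient.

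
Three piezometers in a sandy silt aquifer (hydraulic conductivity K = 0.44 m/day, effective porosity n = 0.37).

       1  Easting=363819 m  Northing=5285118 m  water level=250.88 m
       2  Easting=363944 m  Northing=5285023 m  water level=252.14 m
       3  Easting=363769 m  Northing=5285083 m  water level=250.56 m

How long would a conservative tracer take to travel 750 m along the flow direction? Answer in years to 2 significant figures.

With h = a·x + b·y + c and 1 as origin, the differences give:
  125·a + (-95)·b = +1.26
  (-50)·a + (-35)·b = -0.32
Eliminate b (×(-35) and ×(-95), subtract): -9125·a = -74.500 → a = ∂h/∂x = +0.008164
Back-substitute: b = ∂h/∂y = -0.002521.
|∇h| = √(0.008164² + -0.002521²) = 0.008544
Seepage velocity v = K·i/n = 0.44 × 0.008544 / 0.37 = 0.01016 m/day.
t = 750 / 0.01016 = 7.382e+04 days = 202 years.

200 years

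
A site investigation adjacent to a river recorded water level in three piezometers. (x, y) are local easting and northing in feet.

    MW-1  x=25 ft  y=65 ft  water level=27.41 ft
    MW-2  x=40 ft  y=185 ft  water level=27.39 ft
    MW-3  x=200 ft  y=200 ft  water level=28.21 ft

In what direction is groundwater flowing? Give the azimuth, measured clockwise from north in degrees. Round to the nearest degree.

279°

With h = a·x + b·y + c and MW-1 as origin, the differences give:
  15·a + 120·b = -0.02
  175·a + 135·b = +0.80
Eliminate b (×135 and ×120, subtract): -18975·a = -98.700 → a = ∂h/∂x = +0.005202
Back-substitute: b = ∂h/∂y = -0.0008169.
Flow direction (−∇h) has components (-0.005202 E, +0.0008169 N).
Azimuth = atan2(E, N) = atan2(-0.005202, +0.0008169) = 278.9° ≈ 279°.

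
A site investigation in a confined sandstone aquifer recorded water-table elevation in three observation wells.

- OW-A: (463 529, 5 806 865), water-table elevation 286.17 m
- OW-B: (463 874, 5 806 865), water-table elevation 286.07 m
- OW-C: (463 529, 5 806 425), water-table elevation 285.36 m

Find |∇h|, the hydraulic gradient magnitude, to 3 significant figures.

0.00186

∂h/∂x = (286.07 − 286.17) / (463874 − 463529) = -0.0002899
∂h/∂y = (285.36 − 286.17) / (5806425 − 5806865) = +0.001841
|∇h| = √(-0.0002899² + 0.001841²) = 0.001864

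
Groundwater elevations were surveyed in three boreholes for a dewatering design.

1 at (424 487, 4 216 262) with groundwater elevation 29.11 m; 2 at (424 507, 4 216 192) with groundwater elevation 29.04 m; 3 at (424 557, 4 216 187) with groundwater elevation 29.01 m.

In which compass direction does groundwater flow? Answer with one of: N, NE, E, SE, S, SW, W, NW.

SE

With h = a·x + b·y + c and 1 as origin, the differences give:
  20·a + (-70)·b = -0.07
  70·a + (-75)·b = -0.10
Eliminate b (×(-75) and ×(-70), subtract): 3400·a = -1.750 → a = ∂h/∂x = -0.0005147
Back-substitute: b = ∂h/∂y = +0.0008529.
Flow = −∇h = (+0.0005147 east, -0.0008529 north), which points southeast.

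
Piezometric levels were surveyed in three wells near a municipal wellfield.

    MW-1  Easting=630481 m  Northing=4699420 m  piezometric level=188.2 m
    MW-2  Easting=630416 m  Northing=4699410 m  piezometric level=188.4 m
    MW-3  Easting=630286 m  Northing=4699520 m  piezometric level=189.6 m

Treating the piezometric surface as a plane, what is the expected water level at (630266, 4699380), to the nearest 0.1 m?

Taking MW-1 as reference: MW-2−MW-1 = (-65, -10, +0.2); MW-3−MW-1 = (-195, 100, +1.4).
Determinant of the coordinate differences = (-65)·100 − (-195)·(-10) = -8450.
∂h/∂x = [(+0.2)·100 − (+1.4)·(-10)] / -8450 = -0.004024
∂h/∂y = [(-65)·(+1.4) − (-195)·(+0.2)] / -8450 = +0.006154
h(630266, 4699380) = 188.2 + (-0.004024)·(-215) + (+0.006154)·(-40) = 188.2 +0.865 -0.246 = 188.819 m.

188.8 m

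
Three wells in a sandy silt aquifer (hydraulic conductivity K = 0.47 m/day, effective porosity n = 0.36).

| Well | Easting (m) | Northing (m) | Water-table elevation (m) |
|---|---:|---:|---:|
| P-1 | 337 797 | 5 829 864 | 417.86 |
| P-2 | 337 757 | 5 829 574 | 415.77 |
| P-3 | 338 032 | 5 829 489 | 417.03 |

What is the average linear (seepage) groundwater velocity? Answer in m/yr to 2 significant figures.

Differences from P-1: to P-2 (Δx, Δy, Δh) = (-40, -290, -2.09); to P-3 = (235, -375, -0.83).
Determinant of the coordinate differences = (-40)·(-375) − 235·(-290) = 83150.
∂h/∂x = [(-2.09)·(-375) − (-0.83)·(-290)] / 83150 = +0.006531
∂h/∂y = [(-40)·(-0.83) − 235·(-2.09)] / 83150 = +0.006306
|∇h| = √(0.006531² + 0.006306²) = 0.009079
Seepage velocity v = K·i/n = 0.47 × 0.009079 / 0.36 = 0.01185 m/day = 4.328 m/yr.

4.3 m/yr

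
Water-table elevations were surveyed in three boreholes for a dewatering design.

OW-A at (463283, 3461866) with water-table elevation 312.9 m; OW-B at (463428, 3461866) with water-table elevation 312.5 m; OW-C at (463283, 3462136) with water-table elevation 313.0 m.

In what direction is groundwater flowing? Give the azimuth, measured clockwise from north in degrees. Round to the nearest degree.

∂h/∂x = (312.5 − 312.9) / (463428 − 463283) = -0.002759
∂h/∂y = (313.0 − 312.9) / (3462136 − 3461866) = +0.0003704
Flow direction (−∇h) has components (+0.002759 E, -0.0003704 N).
Azimuth = atan2(E, N) = atan2(+0.002759, -0.0003704) = 97.6° ≈ 098°.

098°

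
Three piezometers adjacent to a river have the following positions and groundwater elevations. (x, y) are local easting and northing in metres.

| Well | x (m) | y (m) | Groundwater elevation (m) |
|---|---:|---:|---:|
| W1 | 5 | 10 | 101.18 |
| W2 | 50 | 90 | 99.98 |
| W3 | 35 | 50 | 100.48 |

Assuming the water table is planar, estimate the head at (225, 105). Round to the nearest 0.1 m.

97.5 m

Taking W1 as reference: W2−W1 = (45, 80, -1.20); W3−W1 = (30, 40, -0.70).
Solve a·Δx + b·Δy = Δh: det = 45·40 − 30·80 = -600.
∂h/∂x = [(-1.20)·40 − (-0.70)·80] / -600 = -0.01333
∂h/∂y = [45·(-0.70) − 30·(-1.20)] / -600 = -0.007500
h(225, 105) = 101.18 + (-0.01333)·(220) + (-0.007500)·(95) = 101.18 -2.933 -0.712 = 97.534 m.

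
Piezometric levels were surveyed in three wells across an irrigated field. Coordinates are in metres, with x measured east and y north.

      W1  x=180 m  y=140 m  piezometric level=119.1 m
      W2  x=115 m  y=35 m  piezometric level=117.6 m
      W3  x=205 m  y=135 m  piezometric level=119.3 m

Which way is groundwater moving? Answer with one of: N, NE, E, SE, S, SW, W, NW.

SW

Differences from W1: to W2 (Δx, Δy, Δh) = (-65, -105, -1.5); to W3 = (25, -5, +0.2).
Determinant of the coordinate differences = (-65)·(-5) − 25·(-105) = 2950.
∂h/∂x = [(-1.5)·(-5) − (+0.2)·(-105)] / 2950 = +0.009661
∂h/∂y = [(-65)·(+0.2) − 25·(-1.5)] / 2950 = +0.008305
Flow = −∇h = (-0.009661 east, -0.008305 north), which points southwest.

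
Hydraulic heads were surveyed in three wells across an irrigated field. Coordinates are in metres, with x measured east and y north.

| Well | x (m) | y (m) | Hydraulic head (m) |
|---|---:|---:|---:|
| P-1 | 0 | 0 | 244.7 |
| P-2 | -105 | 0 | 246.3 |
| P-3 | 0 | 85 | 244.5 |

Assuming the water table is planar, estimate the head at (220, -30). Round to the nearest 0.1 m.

∂h/∂x = (246.3 − 244.7) / (-105 − 0) = -0.01524
∂h/∂y = (244.5 − 244.7) / (85 − 0) = -0.002353
h(220, -30) = 244.7 + (-0.01524)·(220) + (-0.002353)·(-30) = 244.7 -3.352 +0.071 = 241.418 m.

241.4 m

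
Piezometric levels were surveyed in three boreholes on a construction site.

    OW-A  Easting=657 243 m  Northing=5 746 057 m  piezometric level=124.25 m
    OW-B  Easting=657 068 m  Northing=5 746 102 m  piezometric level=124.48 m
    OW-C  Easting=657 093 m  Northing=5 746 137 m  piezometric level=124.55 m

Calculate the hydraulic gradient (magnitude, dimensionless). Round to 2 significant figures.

0.0026

With h = a·x + b·y + c and OW-A as origin, the differences give:
  (-175)·a + 45·b = +0.23
  (-150)·a + 80·b = +0.30
Eliminate b (×80 and ×45, subtract): -7250·a = 4.900 → a = ∂h/∂x = -0.0006759
Back-substitute: b = ∂h/∂y = +0.002483.
|∇h| = √(-0.0006759² + 0.002483²) = 0.002573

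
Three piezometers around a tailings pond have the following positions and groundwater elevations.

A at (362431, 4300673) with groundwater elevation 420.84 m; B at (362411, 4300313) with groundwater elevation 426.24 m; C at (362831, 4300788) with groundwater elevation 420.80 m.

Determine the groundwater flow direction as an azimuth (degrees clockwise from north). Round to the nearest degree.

With h = a·x + b·y + c and A as origin, the differences give:
  (-20)·a + (-360)·b = +5.40
  400·a + 115·b = -0.04
Eliminate b (×115 and ×(-360), subtract): 141700·a = 606.600 → a = ∂h/∂x = +0.004281
Back-substitute: b = ∂h/∂y = -0.01524.
Flow direction (−∇h) has components (-0.004281 E, +0.01524 N).
Azimuth = atan2(E, N) = atan2(-0.004281, +0.01524) = 344.3° ≈ 344°.

344°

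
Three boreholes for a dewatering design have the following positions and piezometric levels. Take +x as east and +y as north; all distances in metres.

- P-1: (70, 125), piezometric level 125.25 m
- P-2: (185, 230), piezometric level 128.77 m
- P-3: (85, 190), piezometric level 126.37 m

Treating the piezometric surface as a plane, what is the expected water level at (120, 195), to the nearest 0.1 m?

Three-point gradient (reference P-1): Δ to P-2 = (115, 105, +3.52), Δ to P-3 = (15, 65, +1.12).
∂h/∂x = +0.01885, ∂h/∂y = +0.01288 (det = 5900).
h(120, 195) = 125.25 + (+0.01885)·(50) + (+0.01288)·(70) = 125.25 +0.942 +0.902 = 127.094 m.

127.1 m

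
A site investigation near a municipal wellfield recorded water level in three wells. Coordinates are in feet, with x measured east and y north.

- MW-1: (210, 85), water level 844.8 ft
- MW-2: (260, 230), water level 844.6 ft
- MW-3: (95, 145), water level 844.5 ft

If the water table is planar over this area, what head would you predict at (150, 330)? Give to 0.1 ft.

844.2 ft

With h = a·x + b·y + c and MW-1 as origin, the differences give:
  50·a + 145·b = -0.2
  (-115)·a + 60·b = -0.3
Eliminate b (×60 and ×145, subtract): 19675·a = 31.50 → a = ∂h/∂x = +0.001601
Back-substitute: b = ∂h/∂y = -0.001931.
h(150, 330) = 844.8 + (+0.001601)·(-60) + (-0.001931)·(245) = 844.8 -0.096 -0.473 = 844.231 ft.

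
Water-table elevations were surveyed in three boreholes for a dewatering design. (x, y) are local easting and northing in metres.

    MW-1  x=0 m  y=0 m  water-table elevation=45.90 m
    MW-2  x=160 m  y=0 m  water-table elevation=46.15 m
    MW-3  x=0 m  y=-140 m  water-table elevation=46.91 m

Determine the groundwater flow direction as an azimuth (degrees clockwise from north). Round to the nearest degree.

∂h/∂x = (46.15 − 45.90) / (160 − 0) = +0.001563
∂h/∂y = (46.91 − 45.90) / (-140 − 0) = -0.007214
Flow direction (−∇h) has components (-0.001563 E, +0.007214 N).
Azimuth = atan2(E, N) = atan2(-0.001563, +0.007214) = 347.8° ≈ 348°.

348°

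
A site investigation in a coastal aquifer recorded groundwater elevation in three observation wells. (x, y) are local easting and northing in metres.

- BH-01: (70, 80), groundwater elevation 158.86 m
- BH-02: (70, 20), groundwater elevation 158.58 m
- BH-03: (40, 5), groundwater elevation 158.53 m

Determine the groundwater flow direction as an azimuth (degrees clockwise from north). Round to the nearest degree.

Taking BH-01 as reference: BH-02−BH-01 = (0, -60, -0.28); BH-03−BH-01 = (-30, -75, -0.33).
Determinant of the coordinate differences = 0·(-75) − (-30)·(-60) = -1800.
∂h/∂x = [(-0.28)·(-75) − (-0.33)·(-60)] / -1800 = -0.0006667
∂h/∂y = [0·(-0.33) − (-30)·(-0.28)] / -1800 = +0.004667
Flow direction (−∇h) has components (+0.0006667 E, -0.004667 N).
Azimuth = atan2(E, N) = atan2(+0.0006667, -0.004667) = 171.9° ≈ 172°.

172°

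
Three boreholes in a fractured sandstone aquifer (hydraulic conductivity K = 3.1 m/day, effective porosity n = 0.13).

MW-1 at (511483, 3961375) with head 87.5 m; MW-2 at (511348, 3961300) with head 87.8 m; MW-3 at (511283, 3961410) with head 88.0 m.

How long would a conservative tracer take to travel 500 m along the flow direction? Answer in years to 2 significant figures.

With h = a·x + b·y + c and MW-1 as origin, the differences give:
  (-135)·a + (-75)·b = +0.3
  (-200)·a + 35·b = +0.5
Eliminate b (×35 and ×(-75), subtract): -19725·a = 48.00 → a = ∂h/∂x = -0.002433
Back-substitute: b = ∂h/∂y = +0.0003802.
|∇h| = √(-0.002433² + 0.0003802²) = 0.002463
Seepage velocity v = K·i/n = 3.1 × 0.002463 / 0.13 = 0.05873 m/day.
t = 500 / 0.05873 = 8514 days = 23.3 years.

23 years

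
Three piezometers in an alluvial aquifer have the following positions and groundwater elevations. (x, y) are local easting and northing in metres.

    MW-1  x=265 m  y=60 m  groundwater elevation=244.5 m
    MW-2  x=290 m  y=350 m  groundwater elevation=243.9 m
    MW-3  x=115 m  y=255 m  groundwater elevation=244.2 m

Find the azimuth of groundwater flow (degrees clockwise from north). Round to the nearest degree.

017°

With h = a·x + b·y + c and MW-1 as origin, the differences give:
  25·a + 290·b = -0.6
  (-150)·a + 195·b = -0.3
Eliminate b (×195 and ×290, subtract): 48375·a = -30.00 → a = ∂h/∂x = -0.0006202
Back-substitute: b = ∂h/∂y = -0.002016.
Flow direction (−∇h) has components (+0.0006202 E, +0.002016 N).
Azimuth = atan2(E, N) = atan2(+0.0006202, +0.002016) = 17.1° ≈ 017°.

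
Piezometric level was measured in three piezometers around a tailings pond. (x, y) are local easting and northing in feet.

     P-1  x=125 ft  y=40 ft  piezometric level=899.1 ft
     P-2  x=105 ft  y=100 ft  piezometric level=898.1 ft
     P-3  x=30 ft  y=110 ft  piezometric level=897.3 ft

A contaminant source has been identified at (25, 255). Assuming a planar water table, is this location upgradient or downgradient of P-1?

With h = a·x + b·y + c and P-1 as origin, the differences give:
  (-20)·a + 60·b = -1.0
  (-95)·a + 70·b = -1.8
Eliminate b (×70 and ×60, subtract): 4300·a = 38.00 → a = ∂h/∂x = +0.008837
Back-substitute: b = ∂h/∂y = -0.01372.
Head at (25, 255) = 899.1 + (+0.008837)·(-100) + (-0.01372)·(215) = 895.27 ft.
That is lower than the 899.1 ft at P-1, so the point is downgradient.

downgradient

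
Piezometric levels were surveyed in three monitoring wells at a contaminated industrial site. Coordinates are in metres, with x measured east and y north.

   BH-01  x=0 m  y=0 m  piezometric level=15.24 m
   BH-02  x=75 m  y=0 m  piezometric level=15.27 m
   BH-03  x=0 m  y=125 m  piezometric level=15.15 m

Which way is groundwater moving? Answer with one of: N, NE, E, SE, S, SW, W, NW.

NW

∂h/∂x = (15.27 − 15.24) / (75 − 0) = +0.0004000
∂h/∂y = (15.15 − 15.24) / (125 − 0) = -0.0007200
Flow = −∇h = (-0.0004000 east, +0.0007200 north), which points northwest.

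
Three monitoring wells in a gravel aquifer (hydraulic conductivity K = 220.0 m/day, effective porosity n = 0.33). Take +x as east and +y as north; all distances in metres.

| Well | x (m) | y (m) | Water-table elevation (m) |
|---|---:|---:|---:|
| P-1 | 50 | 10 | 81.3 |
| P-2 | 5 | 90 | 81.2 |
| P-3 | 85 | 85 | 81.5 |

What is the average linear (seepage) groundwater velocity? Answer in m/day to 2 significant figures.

Differences from P-1: to P-2 (Δx, Δy, Δh) = (-45, 80, -0.1); to P-3 = (35, 75, +0.2).
Determinant of the coordinate differences = (-45)·75 − 35·80 = -6175.
∂h/∂x = [(-0.1)·75 − (+0.2)·80] / -6175 = +0.003806
∂h/∂y = [(-45)·(+0.2) − 35·(-0.1)] / -6175 = +0.0008907
|∇h| = √(0.003806² + 0.0008907²) = 0.003909
Seepage velocity v = K·i/n = 220.0 × 0.003909 / 0.33 = 2.606 m/day.

2.6 m/day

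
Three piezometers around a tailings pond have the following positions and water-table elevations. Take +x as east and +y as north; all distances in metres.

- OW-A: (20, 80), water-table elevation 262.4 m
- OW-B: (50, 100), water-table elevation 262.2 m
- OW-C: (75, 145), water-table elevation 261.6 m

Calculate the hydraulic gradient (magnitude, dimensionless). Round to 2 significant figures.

0.016

Taking OW-A as reference: OW-B−OW-A = (30, 20, -0.2); OW-C−OW-A = (55, 65, -0.8).
Solve a·Δx + b·Δy = Δh: det = 30·65 − 55·20 = 850.
∂h/∂x = [(-0.2)·65 − (-0.8)·20] / 850 = +0.003529
∂h/∂y = [30·(-0.8) − 55·(-0.2)] / 850 = -0.01529
|∇h| = √(0.003529² + -0.01529²) = 0.01569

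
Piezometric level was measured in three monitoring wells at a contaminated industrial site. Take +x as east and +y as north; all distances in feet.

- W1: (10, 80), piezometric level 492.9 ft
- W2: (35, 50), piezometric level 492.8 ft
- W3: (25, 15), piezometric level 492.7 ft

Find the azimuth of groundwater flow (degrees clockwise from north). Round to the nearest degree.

Taking W1 as reference: W2−W1 = (25, -30, -0.1); W3−W1 = (15, -65, -0.2).
Solve a·Δx + b·Δy = Δh: det = 25·(-65) − 15·(-30) = -1175.
∂h/∂x = [(-0.1)·(-65) − (-0.2)·(-30)] / -1175 = -0.0004255
∂h/∂y = [25·(-0.2) − 15·(-0.1)] / -1175 = +0.002979
Flow direction (−∇h) has components (+0.0004255 E, -0.002979 N).
Azimuth = atan2(E, N) = atan2(+0.0004255, -0.002979) = 171.9° ≈ 172°.

172°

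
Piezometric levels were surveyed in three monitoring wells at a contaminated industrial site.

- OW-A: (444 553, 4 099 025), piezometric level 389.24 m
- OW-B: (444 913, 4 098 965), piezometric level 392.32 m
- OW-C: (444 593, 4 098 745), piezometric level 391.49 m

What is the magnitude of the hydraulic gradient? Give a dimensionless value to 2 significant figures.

With h = a·x + b·y + c and OW-A as origin, the differences give:
  360·a + (-60)·b = +3.08
  40·a + (-280)·b = +2.25
Eliminate b (×(-280) and ×(-60), subtract): -98400·a = -727.400 → a = ∂h/∂x = +0.007392
Back-substitute: b = ∂h/∂y = -0.006980.
|∇h| = √(0.007392² + -0.006980²) = 0.01017

0.010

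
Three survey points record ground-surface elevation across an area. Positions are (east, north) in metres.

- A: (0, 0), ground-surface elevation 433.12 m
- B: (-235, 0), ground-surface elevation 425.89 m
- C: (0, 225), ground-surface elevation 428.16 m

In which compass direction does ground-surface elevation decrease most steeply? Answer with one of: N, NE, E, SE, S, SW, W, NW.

NW

∂z/∂x = (425.89 − 433.12) / (-235 − 0) = +0.03077
∂z/∂y = (428.16 − 433.12) / (225 − 0) = -0.02204
Steepest decrease is along −∇f = (-0.03077 E, +0.02204 N) → northwest.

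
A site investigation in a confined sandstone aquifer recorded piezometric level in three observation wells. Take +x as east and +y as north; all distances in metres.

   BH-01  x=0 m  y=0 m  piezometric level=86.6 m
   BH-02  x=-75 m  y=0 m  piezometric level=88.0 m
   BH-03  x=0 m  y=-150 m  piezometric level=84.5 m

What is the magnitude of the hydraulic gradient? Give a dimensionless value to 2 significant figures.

0.023

∂h/∂x = (88.0 − 86.6) / (-75 − 0) = -0.01867
∂h/∂y = (84.5 − 86.6) / (-150 − 0) = +0.01400
|∇h| = √(-0.01867² + 0.01400²) = 0.02334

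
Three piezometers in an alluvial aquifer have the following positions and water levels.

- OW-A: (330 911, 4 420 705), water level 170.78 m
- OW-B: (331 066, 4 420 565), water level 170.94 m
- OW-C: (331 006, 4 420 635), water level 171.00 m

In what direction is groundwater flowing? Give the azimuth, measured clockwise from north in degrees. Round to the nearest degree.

Differences from OW-A: to OW-B (Δx, Δy, Δh) = (155, -140, +0.16); to OW-C = (95, -70, +0.22).
Solve a·Δx + b·Δy = Δh: det = 155·(-70) − 95·(-140) = 2450.
∂h/∂x = [(+0.16)·(-70) − (+0.22)·(-140)] / 2450 = +0.008000
∂h/∂y = [155·(+0.22) − 95·(+0.16)] / 2450 = +0.007714
Flow direction (−∇h) has components (-0.008000 E, -0.007714 N).
Azimuth = atan2(E, N) = atan2(-0.008000, -0.007714) = 226.0° ≈ 226°.

226°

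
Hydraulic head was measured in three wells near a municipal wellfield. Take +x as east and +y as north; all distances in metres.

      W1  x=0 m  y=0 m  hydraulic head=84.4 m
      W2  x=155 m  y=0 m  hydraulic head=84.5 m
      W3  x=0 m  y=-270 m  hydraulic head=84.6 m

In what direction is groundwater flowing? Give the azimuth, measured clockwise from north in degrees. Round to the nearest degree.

∂h/∂x = (84.5 − 84.4) / (155 − 0) = +0.0006452
∂h/∂y = (84.6 − 84.4) / (-270 − 0) = -0.0007407
Flow direction (−∇h) has components (-0.0006452 E, +0.0007407 N).
Azimuth = atan2(E, N) = atan2(-0.0006452, +0.0007407) = 318.9° ≈ 319°.

319°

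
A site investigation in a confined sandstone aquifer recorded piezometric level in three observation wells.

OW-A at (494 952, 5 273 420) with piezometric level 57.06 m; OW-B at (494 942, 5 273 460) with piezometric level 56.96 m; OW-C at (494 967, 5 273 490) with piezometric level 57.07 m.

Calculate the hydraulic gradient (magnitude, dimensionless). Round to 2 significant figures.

0.0058

Differences from OW-A: to OW-B (Δx, Δy, Δh) = (-10, 40, -0.10); to OW-C = (15, 70, +0.01).
Solve a·Δx + b·Δy = Δh: det = (-10)·70 − 15·40 = -1300.
∂h/∂x = [(-0.10)·70 − (+0.01)·40] / -1300 = +0.005692
∂h/∂y = [(-10)·(+0.01) − 15·(-0.10)] / -1300 = -0.001077
|∇h| = √(0.005692² + -0.001077²) = 0.005793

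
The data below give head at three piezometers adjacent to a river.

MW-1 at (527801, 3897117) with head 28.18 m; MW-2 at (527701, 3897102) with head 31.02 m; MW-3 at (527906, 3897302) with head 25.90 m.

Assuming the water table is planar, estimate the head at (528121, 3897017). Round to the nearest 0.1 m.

With h = a·x + b·y + c and MW-1 as origin, the differences give:
  (-100)·a + (-15)·b = +2.84
  105·a + 185·b = -2.28
Eliminate b (×185 and ×(-15), subtract): -16925·a = 491.200 → a = ∂h/∂x = -0.02902
Back-substitute: b = ∂h/∂y = +0.004148.
h(528121, 3897017) = 28.18 + (-0.02902)·(320) + (+0.004148)·(-100) = 28.18 -9.287 -0.415 = 18.478 m.

18.5 m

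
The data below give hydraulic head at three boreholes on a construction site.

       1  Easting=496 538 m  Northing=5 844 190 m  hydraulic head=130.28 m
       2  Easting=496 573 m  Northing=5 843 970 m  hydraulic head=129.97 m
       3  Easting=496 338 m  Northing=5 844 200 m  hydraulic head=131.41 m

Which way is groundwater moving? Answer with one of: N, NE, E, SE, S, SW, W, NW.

Three-point gradient (reference 1): Δ to 2 = (35, -220, -0.31), Δ to 3 = (-200, 10, +1.13).
∂h/∂x = -0.005624, ∂h/∂y = +0.0005143 (det = -43650).
Flow = −∇h = (+0.005624 east, -0.0005143 north), which points east.

E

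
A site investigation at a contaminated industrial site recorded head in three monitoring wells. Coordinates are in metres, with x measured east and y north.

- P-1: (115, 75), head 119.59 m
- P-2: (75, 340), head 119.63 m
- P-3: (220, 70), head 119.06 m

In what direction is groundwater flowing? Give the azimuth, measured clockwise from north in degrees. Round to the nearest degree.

Three-point gradient (reference P-1): Δ to P-2 = (-40, 265, +0.04), Δ to P-3 = (105, -5, -0.53).
∂h/∂x = -0.005077, ∂h/∂y = -0.0006154 (det = -27625).
Flow direction (−∇h) has components (+0.005077 E, +0.0006154 N).
Azimuth = atan2(E, N) = atan2(+0.005077, +0.0006154) = 83.1° ≈ 083°.

083°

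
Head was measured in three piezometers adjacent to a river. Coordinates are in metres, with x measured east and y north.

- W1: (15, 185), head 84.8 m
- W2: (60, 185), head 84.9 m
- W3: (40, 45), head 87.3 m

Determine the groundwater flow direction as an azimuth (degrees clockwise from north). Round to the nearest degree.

353°

With h = a·x + b·y + c and W1 as origin, the differences give:
  45·a + 0·b = +0.1
  25·a + (-140)·b = +2.5
Eliminate b (×(-140) and ×0, subtract): -6300·a = -14.00 → a = ∂h/∂x = +0.002222
Back-substitute: b = ∂h/∂y = -0.01746.
Flow direction (−∇h) has components (-0.002222 E, +0.01746 N).
Azimuth = atan2(E, N) = atan2(-0.002222, +0.01746) = 352.7° ≈ 353°.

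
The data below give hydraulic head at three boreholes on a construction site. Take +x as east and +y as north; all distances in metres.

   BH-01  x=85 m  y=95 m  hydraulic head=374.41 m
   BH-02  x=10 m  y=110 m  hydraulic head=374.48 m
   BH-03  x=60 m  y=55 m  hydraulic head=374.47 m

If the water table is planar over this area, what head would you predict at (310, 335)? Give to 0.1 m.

With h = a·x + b·y + c and BH-01 as origin, the differences give:
  (-75)·a + 15·b = +0.07
  (-25)·a + (-40)·b = +0.06
Eliminate b (×(-40) and ×15, subtract): 3375·a = -3.700 → a = ∂h/∂x = -0.001096
Back-substitute: b = ∂h/∂y = -0.0008148.
h(310, 335) = 374.41 + (-0.001096)·(225) + (-0.0008148)·(240) = 374.41 -0.247 -0.196 = 373.968 m.

374.0 m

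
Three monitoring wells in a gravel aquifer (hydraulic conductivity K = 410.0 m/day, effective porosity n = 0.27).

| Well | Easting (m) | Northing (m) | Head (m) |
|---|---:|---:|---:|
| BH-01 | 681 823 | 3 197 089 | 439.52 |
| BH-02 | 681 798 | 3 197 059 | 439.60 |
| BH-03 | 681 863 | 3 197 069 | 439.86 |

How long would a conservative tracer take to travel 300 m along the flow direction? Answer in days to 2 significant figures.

23 days

Taking BH-01 as reference: BH-02−BH-01 = (-25, -30, +0.08); BH-03−BH-01 = (40, -20, +0.34).
Determinant of the coordinate differences = (-25)·(-20) − 40·(-30) = 1700.
∂h/∂x = [(+0.08)·(-20) − (+0.34)·(-30)] / 1700 = +0.005059
∂h/∂y = [(-25)·(+0.34) − 40·(+0.08)] / 1700 = -0.006882
|∇h| = √(0.005059² + -0.006882²) = 0.008541
Seepage velocity v = K·i/n = 410.0 × 0.008541 / 0.27 = 12.97 m/day.
t = 300 / 12.97 = 23.13 days.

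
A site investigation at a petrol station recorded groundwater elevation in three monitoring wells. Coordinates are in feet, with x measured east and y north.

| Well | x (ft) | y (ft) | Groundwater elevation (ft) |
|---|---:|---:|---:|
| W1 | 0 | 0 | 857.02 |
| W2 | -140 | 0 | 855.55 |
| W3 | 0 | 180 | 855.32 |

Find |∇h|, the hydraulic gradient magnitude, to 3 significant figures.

0.0141

∂h/∂x = (855.55 − 857.02) / (-140 − 0) = +0.01050
∂h/∂y = (855.32 − 857.02) / (180 − 0) = -0.009444
|∇h| = √(0.01050² + -0.009444²) = 0.01412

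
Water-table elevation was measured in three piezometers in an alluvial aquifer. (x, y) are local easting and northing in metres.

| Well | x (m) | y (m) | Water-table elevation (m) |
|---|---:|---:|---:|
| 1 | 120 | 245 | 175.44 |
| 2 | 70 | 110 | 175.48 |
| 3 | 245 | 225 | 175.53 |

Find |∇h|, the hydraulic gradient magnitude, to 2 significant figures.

0.00083

Taking 1 as reference: 2−1 = (-50, -135, +0.04); 3−1 = (125, -20, +0.09).
Determinant of the coordinate differences = (-50)·(-20) − 125·(-135) = 17875.
∂h/∂x = [(+0.04)·(-20) − (+0.09)·(-135)] / 17875 = +0.0006350
∂h/∂y = [(-50)·(+0.09) − 125·(+0.04)] / 17875 = -0.0005315
|∇h| = √(0.0006350² + -0.0005315²) = 0.0008281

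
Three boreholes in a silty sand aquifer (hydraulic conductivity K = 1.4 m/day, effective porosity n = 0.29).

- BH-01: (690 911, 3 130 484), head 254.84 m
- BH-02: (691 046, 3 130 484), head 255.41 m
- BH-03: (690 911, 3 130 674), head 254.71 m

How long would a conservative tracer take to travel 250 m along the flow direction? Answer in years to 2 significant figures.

33 years

∂h/∂x = (255.41 − 254.84) / (691046 − 690911) = +0.004222
∂h/∂y = (254.71 − 254.84) / (3130674 − 3130484) = -0.0006842
|∇h| = √(0.004222² + -0.0006842²) = 0.004277
Seepage velocity v = K·i/n = 1.4 × 0.004277 / 0.29 = 0.02065 m/day.
t = 250 / 0.02065 = 1.211e+04 days = 33.2 years.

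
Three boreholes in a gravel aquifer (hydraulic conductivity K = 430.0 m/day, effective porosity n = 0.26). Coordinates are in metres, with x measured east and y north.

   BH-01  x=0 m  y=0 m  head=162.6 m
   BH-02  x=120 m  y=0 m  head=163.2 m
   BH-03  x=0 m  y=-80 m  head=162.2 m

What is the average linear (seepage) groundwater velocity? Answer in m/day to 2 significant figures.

12 m/day

∂h/∂x = (163.2 − 162.6) / (120 − 0) = +0.005000
∂h/∂y = (162.2 − 162.6) / (-80 − 0) = +0.005000
|∇h| = √(0.005000² + 0.005000²) = 0.007071
Seepage velocity v = K·i/n = 430.0 × 0.007071 / 0.26 = 11.69 m/day.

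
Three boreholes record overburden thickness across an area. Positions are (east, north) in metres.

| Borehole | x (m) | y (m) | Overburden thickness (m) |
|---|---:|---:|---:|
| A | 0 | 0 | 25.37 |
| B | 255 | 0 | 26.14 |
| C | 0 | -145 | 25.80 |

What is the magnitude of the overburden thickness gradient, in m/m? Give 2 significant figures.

0.0042 m/m

∂d/∂x = (26.14 − 25.37) / (255 − 0) = +0.003020
∂d/∂y = (25.80 − 25.37) / (-145 − 0) = -0.002966
|∇f| = √(0.003020² + -0.002966²) = 0.004233 m/m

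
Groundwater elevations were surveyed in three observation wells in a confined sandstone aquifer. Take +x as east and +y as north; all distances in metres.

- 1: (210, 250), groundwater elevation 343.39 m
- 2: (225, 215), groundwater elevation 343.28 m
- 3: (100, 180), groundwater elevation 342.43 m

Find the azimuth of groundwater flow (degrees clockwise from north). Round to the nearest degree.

With h = a·x + b·y + c and 1 as origin, the differences give:
  15·a + (-35)·b = -0.11
  (-110)·a + (-70)·b = -0.96
Eliminate b (×(-70) and ×(-35), subtract): -4900·a = -25.900 → a = ∂h/∂x = +0.005286
Back-substitute: b = ∂h/∂y = +0.005408.
Flow direction (−∇h) has components (-0.005286 E, -0.005408 N).
Azimuth = atan2(E, N) = atan2(-0.005286, -0.005408) = 224.3° ≈ 224°.

224°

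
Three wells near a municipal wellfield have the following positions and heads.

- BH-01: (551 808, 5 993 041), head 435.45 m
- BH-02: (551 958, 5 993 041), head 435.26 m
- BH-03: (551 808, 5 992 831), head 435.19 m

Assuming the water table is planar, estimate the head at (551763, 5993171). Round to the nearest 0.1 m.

435.7 m

∂h/∂x = (435.26 − 435.45) / (551958 − 551808) = -0.001267
∂h/∂y = (435.19 − 435.45) / (5992831 − 5993041) = +0.001238
h(551763, 5993171) = 435.45 + (-0.001267)·(-45) + (+0.001238)·(130) = 435.45 +0.057 +0.161 = 435.668 m.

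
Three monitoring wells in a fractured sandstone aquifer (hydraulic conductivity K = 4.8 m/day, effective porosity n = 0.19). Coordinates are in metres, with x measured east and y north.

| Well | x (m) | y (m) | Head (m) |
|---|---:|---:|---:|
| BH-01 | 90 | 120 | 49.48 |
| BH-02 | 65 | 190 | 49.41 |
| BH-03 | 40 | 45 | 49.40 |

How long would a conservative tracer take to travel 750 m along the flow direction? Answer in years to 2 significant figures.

Differences from BH-01: to BH-02 (Δx, Δy, Δh) = (-25, 70, -0.07); to BH-03 = (-50, -75, -0.08).
Solve a·Δx + b·Δy = Δh: det = (-25)·(-75) − (-50)·70 = 5375.
∂h/∂x = [(-0.07)·(-75) − (-0.08)·70] / 5375 = +0.002019
∂h/∂y = [(-25)·(-0.08) − (-50)·(-0.07)] / 5375 = -0.0002791
|∇h| = √(0.002019² + -0.0002791²) = 0.002038
Seepage velocity v = K·i/n = 4.8 × 0.002038 / 0.19 = 0.05149 m/day.
t = 750 / 0.05149 = 1.457e+04 days = 39.9 years.

40 years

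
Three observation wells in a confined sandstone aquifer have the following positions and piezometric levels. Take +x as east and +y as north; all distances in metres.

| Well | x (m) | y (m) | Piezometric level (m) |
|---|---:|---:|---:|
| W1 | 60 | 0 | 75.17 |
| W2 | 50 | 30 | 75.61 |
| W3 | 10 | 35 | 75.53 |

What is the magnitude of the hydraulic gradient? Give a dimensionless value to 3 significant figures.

0.0165

Taking W1 as reference: W2−W1 = (-10, 30, +0.44); W3−W1 = (-50, 35, +0.36).
Determinant of the coordinate differences = (-10)·35 − (-50)·30 = 1150.
∂h/∂x = [(+0.44)·35 − (+0.36)·30] / 1150 = +0.004000
∂h/∂y = [(-10)·(+0.36) − (-50)·(+0.44)] / 1150 = +0.01600
|∇h| = √(0.004000² + 0.01600²) = 0.01649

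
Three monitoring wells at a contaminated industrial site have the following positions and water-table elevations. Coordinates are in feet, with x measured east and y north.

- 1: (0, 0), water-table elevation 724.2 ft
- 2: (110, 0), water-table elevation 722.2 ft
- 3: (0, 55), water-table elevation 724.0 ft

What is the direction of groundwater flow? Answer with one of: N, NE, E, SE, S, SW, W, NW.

E

∂h/∂x = (722.2 − 724.2) / (110 − 0) = -0.01818
∂h/∂y = (724.0 − 724.2) / (55 − 0) = -0.003636
Flow = −∇h = (+0.01818 east, +0.003636 north), which points east.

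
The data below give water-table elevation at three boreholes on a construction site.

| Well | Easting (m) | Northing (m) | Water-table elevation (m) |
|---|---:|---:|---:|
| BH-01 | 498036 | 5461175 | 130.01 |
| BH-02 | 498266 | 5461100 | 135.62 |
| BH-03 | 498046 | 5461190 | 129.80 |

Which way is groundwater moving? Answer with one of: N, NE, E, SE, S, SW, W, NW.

Taking BH-01 as reference: BH-02−BH-01 = (230, -75, +5.61); BH-03−BH-01 = (10, 15, -0.21).
Determinant of the coordinate differences = 230·15 − 10·(-75) = 4200.
∂h/∂x = [(+5.61)·15 − (-0.21)·(-75)] / 4200 = +0.01629
∂h/∂y = [230·(-0.21) − 10·(+5.61)] / 4200 = -0.02486
Flow = −∇h = (-0.01629 east, +0.02486 north), which points northwest.

NW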